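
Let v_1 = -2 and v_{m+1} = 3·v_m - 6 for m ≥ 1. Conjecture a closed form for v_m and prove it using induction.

v_m = -5·3^(m - 1) + 3

Computing the first terms: v_1 = -2, v_2 = -12, v_3 = -42. This suggests v_m = -5·3^(m - 1) + 3.
When m = 1: the formula gives -2 = -2 = v_1.
Suppose the result is true for m = p, so v_p = -5·3^(p - 1) + 3.
Then v_{p+1} = 3·v_p - 6 = 3·(-5·3^(p - 1) + 3) - 6 = -5·3^p + 3 = -5·3^((p+1) - 1) + 3,
which is the claimed formula at m = p+1.
By induction, the statement is established for all m ≥ 1.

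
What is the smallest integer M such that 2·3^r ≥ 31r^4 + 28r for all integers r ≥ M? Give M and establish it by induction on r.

M = 12

At r = 11: 354294 < 454179, so the inequality fails and M ≥ 12. We prove 2·3^r ≥ 31r^4 + 28r for all r ≥ 12.
For the base case r = 12: 2·3^r = 1062882 and 31r^4 + 28r = 643152, so 1062882 ≥ 643152.
For the inductive step, assume it holds for an arbitrary k ≥ 12, so 2·3^k ≥ 31k^4 + 28k.
Then 2·3^(k + 1) = 3·(2·3^k) ≥ 3·(31k^4 + 28k).
Also, for k ≥ 12 we have 3·(31k^4 + 28k) ≥ 31(k+1)^4 + 28(k+1), since 3·(31k^4 + 28k) − (31(k+1)^4 + 28(k+1)) = 62k^4 - 124k^3 - 186k^2 - 68k - 59, which is nonnegative for all k ≥ 12.
Combining, 2·3^(k + 1) ≥ 31(k+1)^4 + 28(k+1).
Hence, by induction on r, the claim holds for every r ≥ 12.
Hence the smallest such M is 12.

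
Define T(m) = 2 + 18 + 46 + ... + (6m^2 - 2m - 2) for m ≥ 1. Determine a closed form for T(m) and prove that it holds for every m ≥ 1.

T(m) = 2m(m^2 + m - 1)

We claim T(m) = 2m(m^2 + m - 1) for all m ≥ 1.
Base step (m = 1): T(1) = 2, and the closed form gives 2. They agree.
For the inductive step, assume it holds for an arbitrary j ≥ 1, so T(j) = 2j(j^2 + j - 1).
Then T(j+1) = T(j) + (6j^2 + 10j + 2) = (2j(j^2 + j - 1)) + (6j^2 + 10j + 2).
Simplifying, T(j+1) = 2(j + 1)(j^2 + 3j + 1) = 2(j+1)((j+1)^2 + (j+1) - 1),
which is the closed form with m = j+1.
By induction, the statement is established for all m ≥ 1.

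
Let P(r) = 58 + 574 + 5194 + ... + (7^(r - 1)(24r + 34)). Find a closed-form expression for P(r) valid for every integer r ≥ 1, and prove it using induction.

We claim P(r) = 7^r(4r + 5) - 5 for all r ≥ 1.
Base case (r = 1): P(1) = 58, and the closed form gives 58. They agree.
Inductive step: assume the claim holds for r = m, so P(m) = 7^m(4m + 5) - 5.
Then P(m+1) = P(m) + (7^m(24m + 58)) = (7^m(4m + 5) - 5) + (7^m(24m + 58)).
Simplifying, P(m+1) = 28·7^m·m + 63·7^m - 5 = 7^(m+1)(4(m+1) + 5) - 5,
which is the closed form with r = m+1.
Hence, by induction on r, the claim holds for every r ≥ 1.

P(r) = 7^r(4r + 5) - 5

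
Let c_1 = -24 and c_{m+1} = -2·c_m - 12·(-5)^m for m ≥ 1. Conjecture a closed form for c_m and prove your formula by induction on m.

Computing the first terms: c_1 = -24, c_2 = 108, c_3 = -516. This suggests c_m = -(-2)^(m + 1) + 4(-5)^m.
Base case (m = 1): the formula gives -24 = -24 = c_1.
Inductive step: suppose the statement holds for some r ≥ 1, so c_r = -(-2)^(r + 1) + 4(-5)^r.
Then c_{r+1} = -2·c_r - 12·(-5)^r = -2·(-(-2)^(r + 1) + 4(-5)^r) - 12·(-5)^r = -(-2)^(r + 2) + 4(-5)^(r + 1) = -(-2)^((r+1) + 1) + 4(-5)^(r+1),
which is the claimed formula at m = r+1.
Hence, by induction on m, the claim holds for every m ≥ 1.

c_m = -(-2)^(m + 1) + 4(-5)^m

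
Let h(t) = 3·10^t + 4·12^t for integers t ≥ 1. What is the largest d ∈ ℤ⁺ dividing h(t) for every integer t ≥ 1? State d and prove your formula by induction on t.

Computing the first values: h(1) = 78 and h(2) = 876; gcd(78, 876) = 6, so d ≤ 6.
We prove 6 | 3·10^t + 4·12^t for all t ≥ 1 by induction on t.
Base case (t = 1): h(1) = 78 = 6·(13), so 6 | h(1).
Inductive step: assume the claim holds for t = p, i.e. 6 | h(p). Then
h(p+1) − 12·h(p) = (3·10^(p+1) + 4·12^(p+1)) − 12·(3·10^p + 4·12^p) = (3)·10^p·(10 − 12) = (-6)·10^p. Since 6 | h(p) by the inductive hypothesis, 6 | 12·h(p); and 6 | -6 since -6 = 6·-1. Therefore 6 | h(p+1).
By induction, the statement is established for all t ≥ 1.
Therefore the largest such d is 6.

d = 6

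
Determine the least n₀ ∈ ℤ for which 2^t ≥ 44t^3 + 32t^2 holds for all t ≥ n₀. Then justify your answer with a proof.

At t = 18: 262144 < 266976, so the inequality fails and n₀ ≥ 19. We prove 2^t ≥ 44t^3 + 32t^2 for all t ≥ 19.
Base step (t = 19): 2^t = 524288 and 44t^3 + 32t^2 = 313348, so 524288 ≥ 313348.
Suppose the result is true for t = i, so 2^i ≥ 44i^3 + 32i^2.
Then 2^(i + 1) = 2·(2^i) ≥ 2·(44i^3 + 32i^2).
Also, for i ≥ 19 we have 2·(44i^3 + 32i^2) ≥ 44(i+1)^3 + 32(i+1)^2, since 2·(44i^3 + 32i^2) − (44(i+1)^3 + 32(i+1)^2) = 44i^3 - 100i^2 - 196i - 76, which is nonnegative for all i ≥ 19.
Combining, 2^(i + 1) ≥ 44(i+1)^3 + 32(i+1)^2.
By the principle of mathematical induction, the result holds for all t ≥ 19.
Hence the smallest such n₀ is 19.

n₀ = 19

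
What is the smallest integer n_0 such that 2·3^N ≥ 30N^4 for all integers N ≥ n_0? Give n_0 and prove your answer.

At N = 11: 354294 < 439230, so the inequality fails and n_0 ≥ 12. We prove 2·3^N ≥ 30N^4 for all N ≥ 12.
For the base case N = 12: 2·3^N = 1062882 and 30N^4 = 622080, so 1062882 ≥ 622080.
Inductive step: assume the claim holds for N = m, so 2·3^m ≥ 30m^4.
Then 2·3^(m + 1) = 3·(2·3^m) ≥ 3·(30m^4).
Also, for m ≥ 12 we have 3·(30m^4) ≥ 30(m+1)^4, since 3 ≥ (1 + 1/m)^4 for all m ≥ 12.
Combining, 2·3^(m + 1) ≥ 30(m+1)^4.
By induction, the statement is established for all N ≥ 12.
Hence the smallest such n_0 is 12.

n_0 = 12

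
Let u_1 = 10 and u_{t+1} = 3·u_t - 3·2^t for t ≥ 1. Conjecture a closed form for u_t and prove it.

Computing the first terms: u_1 = 10, u_2 = 24, u_3 = 60. This suggests u_t = 3·2^t + 4·3^(t - 1).
Base step (t = 1): the formula gives 10 = 10 = u_1.
Inductive step: suppose the statement holds for some r ≥ 1, so u_r = 3·2^r + 4·3^(r - 1).
Then u_{r+1} = 3·u_r - 3·2^r = 3·(3·2^r + 4·3^(r - 1)) - 3·2^r = 3·2^(r + 1) + 4·3^r = 3·2^(r+1) + 4·3^((r+1) - 1),
which is the claimed formula at t = r+1.
Hence, by induction on t, the claim holds for every t ≥ 1.

u_t = 3·2^t + 4·3^(t - 1)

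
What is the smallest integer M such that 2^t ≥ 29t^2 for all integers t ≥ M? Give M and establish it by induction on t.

M = 13

At t = 12: 4096 < 4176, so the inequality fails and M ≥ 13. We prove 2^t ≥ 29t^2 for all t ≥ 13.
Base case (t = 13): 2^t = 8192 and 29t^2 = 4901, so 8192 ≥ 4901.
Suppose the result is true for t = r, so 2^r ≥ 29r^2.
Then 2^(r + 1) = 2·(2^r) ≥ 2·(29r^2).
Also, for r ≥ 13 we have 2·(29r^2) ≥ 29(r+1)^2, since 2 ≥ (1 + 1/r)^2 for all r ≥ 13.
Combining, 2^(r + 1) ≥ 29(r+1)^2.
By induction, the statement is established for all t ≥ 13.
Hence the smallest such M is 13.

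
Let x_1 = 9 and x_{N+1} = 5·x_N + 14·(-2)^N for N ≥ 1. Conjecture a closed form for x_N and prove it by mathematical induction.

Computing the first terms: x_1 = 9, x_2 = 17, x_3 = 141. This suggests x_N = (-2)^(N + 1) + 5^N.
For the base case N = 1: the formula gives 9 = 9 = x_1.
Suppose the result is true for N = k, so x_k = (-2)^(k + 1) + 5^k.
Then x_{k+1} = 5·x_k + 14·(-2)^k = 5·((-2)^(k + 1) + 5^k) + 14·(-2)^k = (-2)^(k + 2) + 5^(k + 1) = (-2)^((k+1) + 1) + 5^(k+1),
which is the claimed formula at N = k+1.
Hence, by induction on N, the claim holds for every N ≥ 1.

x_N = (-2)^(N + 1) + 5^N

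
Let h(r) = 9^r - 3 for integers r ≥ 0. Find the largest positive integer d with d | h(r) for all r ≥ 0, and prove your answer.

d = 2

Computing the first values: h(0) = -2 and h(1) = 6; gcd(-2, 6) = 2, so d ≤ 2.
We prove 2 | 9^r - 3 for all r ≥ 0 by induction on r.
When r = 0: h(0) = -2 = 2·(-1), so 2 | h(0).
Inductive step: assume the claim holds for r = m, i.e. 2 | h(m). Then
h(m+1) = 9^(m+1) - 3 = 9·(9^m - 3) + 24 = 9·h(m) + 24. The first term is divisible by 2 by the inductive hypothesis, and 24 is divisible by 2. Hence 2 | h(m+1).
Hence, by induction on r, the claim holds for every r ≥ 0.
Therefore the largest such d is 2.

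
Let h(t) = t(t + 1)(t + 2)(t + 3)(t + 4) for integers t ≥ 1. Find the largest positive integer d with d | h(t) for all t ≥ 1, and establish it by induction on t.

d = 120

Computing the first values: h(1) = 120 and h(2) = 720; gcd(120, 720) = 120, so d ≤ 120.
We prove 120 | t(t + 1)(t + 2)(t + 3)(t + 4) for all t ≥ 1 by induction on t.
Base step (t = 1): h(1) = 120 = 120·(1), so 120 | h(1).
Inductive step: suppose the statement holds for some k ≥ 1, i.e. 120 | h(k). Then
h(k+1) − h(k) = (k+1)·(k+2)·(k+3)·(k+4)·(k+5) − k·(k+1)·(k+2)·(k+3)·(k+4) = (k+1)·(k+2)·(k+3)·(k+4)·[(k+5) − k] = 5·(k+1)·(k+2)·(k+3)·(k+4). The product of 4 consecutive integers is divisible by (4)! = 24, so h(k+1) − h(k) is divisible by 5·24 = 120. By the inductive hypothesis 120 | h(k), hence 120 | h(k+1).
Hence, by induction on t, the claim holds for every t ≥ 1.
Therefore the largest such d is 120.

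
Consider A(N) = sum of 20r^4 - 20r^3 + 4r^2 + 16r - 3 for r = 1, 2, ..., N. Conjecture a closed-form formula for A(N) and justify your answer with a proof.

We claim A(N) = N(4N^4 + 5N^3 - 2N^2 + 5N + 5) for all N ≥ 1.
When N = 1: A(1) = 17, and the closed form gives 17. They agree.
For the inductive step, assume it holds for an arbitrary r ≥ 1, so A(r) = r(4r^4 + 5r^3 - 2r^2 + 5r + 5).
Then A(r+1) = A(r) + (20r^4 + 60r^3 + 64r^2 + 44r + 17) = (r(4r^4 + 5r^3 - 2r^2 + 5r + 5)) + (20r^4 + 60r^3 + 64r^2 + 44r + 17).
Simplifying, A(r+1) = (r + 1)(4r^4 + 21r^3 + 37r^2 + 32r + 17) = (r+1)(4(r+1)^4 + 5(r+1)^3 - 2(r+1)^2 + 5(r+1) + 5),
which is the closed form with N = r+1.
By induction, the statement is established for all N ≥ 1.

A(N) = N(4N^4 + 5N^3 - 2N^2 + 5N + 5)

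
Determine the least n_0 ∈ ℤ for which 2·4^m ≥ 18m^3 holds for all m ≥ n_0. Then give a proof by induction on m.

n_0 = 6

At m = 5: 2048 < 2250, so the inequality fails and n_0 ≥ 6. We prove 2·4^m ≥ 18m^3 for all m ≥ 6.
Base case (m = 6): 2·4^m = 8192 and 18m^3 = 3888, so 8192 ≥ 3888.
Inductive step: assume the claim holds for m = k, so 2·4^k ≥ 18k^3.
Then 2·4^(k + 1) = 4·(2·4^k) ≥ 4·(18k^3).
Also, for k ≥ 6 we have 4·(18k^3) ≥ 18(k+1)^3, since 4 ≥ (1 + 1/k)^3 for all k ≥ 6.
Combining, 2·4^(k + 1) ≥ 18(k+1)^3.
By induction, the statement is established for all m ≥ 6.
Hence the smallest such n_0 is 6.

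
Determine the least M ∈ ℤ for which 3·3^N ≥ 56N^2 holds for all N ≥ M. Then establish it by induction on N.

At N = 5: 729 < 1400, so the inequality fails and M ≥ 6. We prove 3·3^N ≥ 56N^2 for all N ≥ 6.
When N = 6: 3·3^N = 2187 and 56N^2 = 2016, so 2187 ≥ 2016.
For the inductive step, assume it holds for an arbitrary r ≥ 6, so 3·3^r ≥ 56r^2.
Then 3·3^(r + 1) = 3·(3·3^r) ≥ 3·(56r^2).
Also, for r ≥ 6 we have 3·(56r^2) ≥ 56(r+1)^2, since 3 ≥ (1 + 1/r)^2 for all r ≥ 6.
Combining, 3·3^(r + 1) ≥ 56(r+1)^2.
Hence, by induction on N, the claim holds for every N ≥ 6.
Hence the smallest such M is 6.

M = 6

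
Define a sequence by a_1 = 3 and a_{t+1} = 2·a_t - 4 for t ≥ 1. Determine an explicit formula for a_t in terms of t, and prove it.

a_t = -2^(t - 1) + 4

Computing the first terms: a_1 = 3, a_2 = 2, a_3 = 0. This suggests a_t = -2^(t - 1) + 4.
When t = 1: the formula gives 3 = 3 = a_1.
Inductive step: assume the claim holds for t = r, so a_r = -2^(r - 1) + 4.
Then a_{r+1} = 2·a_r - 4 = 2·(-2^(r - 1) + 4) - 4 = -2^r + 4 = -2^((r+1) - 1) + 4,
which is the claimed formula at t = r+1.
By induction, the statement is established for all t ≥ 1.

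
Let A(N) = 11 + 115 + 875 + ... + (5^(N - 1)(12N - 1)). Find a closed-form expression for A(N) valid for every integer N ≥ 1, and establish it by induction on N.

We claim A(N) = 5^N(3N - 1) + 1 for all N ≥ 1.
Base step (N = 1): A(1) = 11, and the closed form gives 11. They agree.
Suppose the result is true for N = j, so A(j) = 5^j(3j - 1) + 1.
Then A(j+1) = A(j) + (5^j(12j + 11)) = (5^j(3j - 1) + 1) + (5^j(12j + 11)).
Simplifying, A(j+1) = 15·5^j·j + 10·5^j + 1 = 5^(j+1)(3(j+1) - 1) + 1,
which is the closed form with N = j+1.
This completes the induction.

A(N) = 5^N(3N - 1) + 1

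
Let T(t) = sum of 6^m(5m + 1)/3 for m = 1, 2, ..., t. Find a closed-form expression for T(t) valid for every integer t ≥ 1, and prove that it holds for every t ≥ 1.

T(t) = 2·6^t·t

We claim T(t) = 2·6^t·t for all t ≥ 1.
When t = 1: T(1) = 12, and the closed form gives 12. They agree.
For the inductive step, assume it holds for an arbitrary m ≥ 1, so T(m) = 2·6^m·m.
Then T(m+1) = T(m) + (6^m(10m + 12)) = (2·6^m·m) + (6^m(10m + 12)).
Simplifying, T(m+1) = 12·6^m(m + 1) = 2·6^(m+1)·(m+1),
which is the closed form with t = m+1.
By induction, the statement is established for all t ≥ 1.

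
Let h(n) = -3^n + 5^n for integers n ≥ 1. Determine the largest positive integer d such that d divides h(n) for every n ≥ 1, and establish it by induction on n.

Computing the first values: h(1) = 2 and h(2) = 16; gcd(2, 16) = 2, so d ≤ 2.
We prove 2 | -3^n + 5^n for all n ≥ 1 by induction on n.
Base case (n = 1): h(1) = 2 = 2·(1), so 2 | h(1).
Suppose the result is true for n = i, i.e. 2 | h(i). Then
5^{i+1} − 3^{i+1} = 5·5^i − 3·3^i = 5·(5^i − 3^i) + (2)·3^i. The first term is divisible by 2 by the inductive hypothesis, and the second term (2)·3^i is divisible by 2 since 2 | 2. Hence 2 | h(i+1).
Hence, by induction on n, the claim holds for every n ≥ 1.
Therefore the largest such d is 2.

d = 2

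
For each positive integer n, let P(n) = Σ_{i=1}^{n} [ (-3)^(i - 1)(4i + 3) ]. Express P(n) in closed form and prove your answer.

We claim P(n) = -(-3)^n(n + 1) + 1 for all n ≥ 1.
Base case (n = 1): P(1) = 7, and the closed form gives 7. They agree.
Inductive step: assume the claim holds for n = i, so P(i) = -(-3)^i(i + 1) + 1.
Then P(i+1) = P(i) + ((-3)^i(4i + 7)) = (-(-3)^i(i + 1) + 1) + ((-3)^i(4i + 7)).
Simplifying, P(i+1) = 3(-3)^i·i + 6(-3)^i + 1 = -(-3)^(i+1)((i+1) + 1) + 1,
which is the closed form with n = i+1.
This completes the induction.

P(n) = -(-3)^n(n + 1) + 1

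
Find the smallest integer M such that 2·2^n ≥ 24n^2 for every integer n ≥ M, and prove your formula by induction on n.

At n = 10: 2048 < 2400, so the inequality fails and M ≥ 11. We prove 2·2^n ≥ 24n^2 for all n ≥ 11.
Base step (n = 11): 2·2^n = 4096 and 24n^2 = 2904, so 4096 ≥ 2904.
Inductive step: assume the claim holds for n = p, so 2·2^p ≥ 24p^2.
Then 2·2^(p + 1) = 2·(2·2^p) ≥ 2·(24p^2).
Also, for p ≥ 11 we have 2·(24p^2) ≥ 24(p+1)^2, since 2 ≥ (1 + 1/p)^2 for all p ≥ 11.
Combining, 2·2^(p + 1) ≥ 24(p+1)^2.
This completes the induction.
Hence the smallest such M is 11.

M = 11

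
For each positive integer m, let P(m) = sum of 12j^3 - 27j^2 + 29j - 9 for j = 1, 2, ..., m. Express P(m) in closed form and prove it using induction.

P(m) = m(3m^3 - 3m^2 + 4m + 1)

We claim P(m) = m(3m^3 - 3m^2 + 4m + 1) for all m ≥ 1.
For the base case m = 1: P(1) = 5, and the closed form gives 5. They agree.
Inductive step: assume the claim holds for m = j, so P(j) = j(3j^3 - 3j^2 + 4j + 1).
Then P(j+1) = P(j) + (12j^3 + 9j^2 + 11j + 5) = (j(3j^3 - 3j^2 + 4j + 1)) + (12j^3 + 9j^2 + 11j + 5).
Simplifying, P(j+1) = (j + 1)(3j^3 + 6j^2 + 7j + 5) = (j+1)(3(j+1)^3 - 3(j+1)^2 + 4(j+1) + 1),
which is the closed form with m = j+1.
Hence, by induction on m, the claim holds for every m ≥ 1.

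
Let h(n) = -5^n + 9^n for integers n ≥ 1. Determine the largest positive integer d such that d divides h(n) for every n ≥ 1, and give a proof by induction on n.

d = 4

Computing the first values: h(1) = 4 and h(2) = 56; gcd(4, 56) = 4, so d ≤ 4.
We prove 4 | -5^n + 9^n for all n ≥ 1 by induction on n.
When n = 1: h(1) = 4 = 4·(1), so 4 | h(1).
For the inductive step, assume it holds for an arbitrary j ≥ 1, i.e. 4 | h(j). Then
9^{j+1} − 5^{j+1} = 9·9^j − 5·5^j = 9·(9^j − 5^j) + (4)·5^j. The first term is divisible by 4 by the inductive hypothesis, and the second term (4)·5^j is divisible by 4 since 4 | 4. Hence 4 | h(j+1).
This completes the induction.
Therefore the largest such d is 4.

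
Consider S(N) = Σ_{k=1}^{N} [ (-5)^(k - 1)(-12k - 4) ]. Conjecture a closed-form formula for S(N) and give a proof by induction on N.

We claim S(N) = (-5)^N(2N + 1) - 1 for all N ≥ 1.
For the base case N = 1: S(1) = -16, and the closed form gives -16. They agree.
Inductive step: suppose the statement holds for some k ≥ 1, so S(k) = (-5)^k(2k + 1) - 1.
Then S(k+1) = S(k) + ((-5)^k(-12k - 16)) = ((-5)^k(2k + 1) - 1) + ((-5)^k(-12k - 16)).
Simplifying, S(k+1) = -10(-5)^k·k - 15(-5)^k - 1 = (-5)^(k+1)(2(k+1) + 1) - 1,
which is the closed form with N = k+1.
Hence, by induction on N, the claim holds for every N ≥ 1.

S(N) = (-5)^N(2N + 1) - 1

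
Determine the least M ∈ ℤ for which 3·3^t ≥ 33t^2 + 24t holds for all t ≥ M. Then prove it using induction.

At t = 5: 729 < 945, so the inequality fails and M ≥ 6. We prove 3·3^t ≥ 33t^2 + 24t for all t ≥ 6.
Base case (t = 6): 3·3^t = 2187 and 33t^2 + 24t = 1332, so 2187 ≥ 1332.
Inductive step: suppose the statement holds for some m ≥ 6, so 3·3^m ≥ 33m^2 + 24m.
Then 3·3^(m + 1) = 3·(3·3^m) ≥ 3·(33m^2 + 24m).
Also, for m ≥ 6 we have 3·(33m^2 + 24m) ≥ 33(m+1)^2 + 24(m+1), since 3·(33m^2 + 24m) − (33(m+1)^2 + 24(m+1)) = 66m^2 - 18m - 57, which is nonnegative for all m ≥ 6.
Combining, 3·3^(m + 1) ≥ 33(m+1)^2 + 24(m+1).
Hence, by induction on t, the claim holds for every t ≥ 6.
Hence the smallest such M is 6.

M = 6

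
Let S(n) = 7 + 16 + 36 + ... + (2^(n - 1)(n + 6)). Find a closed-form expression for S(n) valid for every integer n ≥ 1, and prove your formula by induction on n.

S(n) = 2^n(n + 5) - 5

We claim S(n) = 2^n(n + 5) - 5 for all n ≥ 1.
Base step (n = 1): S(1) = 7, and the closed form gives 7. They agree.
Inductive step: assume the claim holds for n = j, so S(j) = 2^j(j + 5) - 5.
Then S(j+1) = S(j) + (2^j(j + 7)) = (2^j(j + 5) - 5) + (2^j(j + 7)).
Simplifying, S(j+1) = 2·2^j·j + 12·2^j - 5 = 2^(j+1)((j+1) + 5) - 5,
which is the closed form with n = j+1.
By the principle of mathematical induction, the result holds for all n ≥ 1.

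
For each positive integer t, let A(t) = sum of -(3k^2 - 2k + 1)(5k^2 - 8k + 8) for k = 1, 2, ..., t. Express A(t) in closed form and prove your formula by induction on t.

We claim A(t) = -t(3t^4 - t^3 + 3t^2 + 2t + 3) for all t ≥ 1.
Base case (t = 1): A(1) = -10, and the closed form gives -10. They agree.
Inductive step: suppose the statement holds for some k ≥ 1, so A(k) = k(-3k^4 + k^3 - 3k^2 - 2k - 3).
Then A(k+1) = A(k) + (-15k^4 - 26k^3 - 33k^2 - 24k - 10) = (k(-3k^4 + k^3 - 3k^2 - 2k - 3)) + (-15k^4 - 26k^3 - 33k^2 - 24k - 10).
Simplifying, A(k+1) = -(k + 1)(3k^4 + 11k^3 + 18k^2 + 17k + 10) = -(k+1)(3(k+1)^4 - (k+1)^3 + 3(k+1)^2 + 2(k+1) + 3),
which is the closed form with t = k+1.
Hence, by induction on t, the claim holds for every t ≥ 1.

A(t) = -t(3t^4 - t^3 + 3t^2 + 2t + 3)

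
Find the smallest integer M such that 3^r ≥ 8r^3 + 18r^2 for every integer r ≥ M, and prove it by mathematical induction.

M = 8

At r = 7: 2187 < 3626, so the inequality fails and M ≥ 8. We prove 3^r ≥ 8r^3 + 18r^2 for all r ≥ 8.
For the base case r = 8: 3^r = 6561 and 8r^3 + 18r^2 = 5248, so 6561 ≥ 5248.
For the inductive step, assume it holds for an arbitrary m ≥ 8, so 3^m ≥ 8m^3 + 18m^2.
Then 3^(m + 1) = 3·(3^m) ≥ 3·(8m^3 + 18m^2).
Also, for m ≥ 8 we have 3·(8m^3 + 18m^2) ≥ 8(m+1)^3 + 18(m+1)^2, since 3·(8m^3 + 18m^2) − (8(m+1)^3 + 18(m+1)^2) = 16m^3 + 12m^2 - 60m - 26, which is nonnegative for all m ≥ 8.
Combining, 3^(m + 1) ≥ 8(m+1)^3 + 18(m+1)^2.
By induction, the statement is established for all r ≥ 8.
Hence the smallest such M is 8.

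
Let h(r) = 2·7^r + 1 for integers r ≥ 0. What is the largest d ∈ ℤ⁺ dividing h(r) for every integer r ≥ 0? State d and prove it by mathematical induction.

Computing the first values: h(0) = 3 and h(1) = 15; gcd(3, 15) = 3, so d ≤ 3.
We prove 3 | 2·7^r + 1 for all r ≥ 0 by induction on r.
Base step (r = 0): h(0) = 3 = 3·(1), so 3 | h(0).
Inductive step: suppose the statement holds for some m ≥ 0, i.e. 3 | h(m). Then
h(m+1) = 2·7^(m+1) + 1 = 7·(2·7^m + 1) - 6 = 7·h(m) - 6. The first term is divisible by 3 by the inductive hypothesis, and -6 is divisible by 3. Hence 3 | h(m+1).
This completes the induction.
Therefore the largest such d is 3.

d = 3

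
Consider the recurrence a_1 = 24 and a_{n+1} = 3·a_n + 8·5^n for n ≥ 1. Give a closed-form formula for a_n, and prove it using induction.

a_n = 4·3^(n - 1) + 4·5^n

Computing the first terms: a_1 = 24, a_2 = 112, a_3 = 536. This suggests a_n = 4·3^(n - 1) + 4·5^n.
For the base case n = 1: the formula gives 24 = 24 = a_1.
Inductive step: suppose the statement holds for some p ≥ 1, so a_p = 4·3^(p - 1) + 4·5^p.
Then a_{p+1} = 3·a_p + 8·5^p = 3·(4·3^(p - 1) + 4·5^p) + 8·5^p = 4·3^p + 4·5^(p + 1) = 4·3^((p+1) - 1) + 4·5^(p+1),
which is the claimed formula at n = p+1.
Hence, by induction on n, the claim holds for every n ≥ 1.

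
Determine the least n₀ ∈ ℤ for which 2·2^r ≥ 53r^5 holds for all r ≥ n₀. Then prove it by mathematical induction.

n₀ = 30

At r = 29: 1073741824 < 1087090897, so the inequality fails and n₀ ≥ 30. We prove 2·2^r ≥ 53r^5 for all r ≥ 30.
When r = 30: 2·2^r = 2147483648 and 53r^5 = 1287900000, so 2147483648 ≥ 1287900000.
Inductive step: suppose the statement holds for some j ≥ 30, so 2·2^j ≥ 53j^5.
Then 2·2^(j + 1) = 2·(2·2^j) ≥ 2·(53j^5).
Also, for j ≥ 30 we have 2·(53j^5) ≥ 53(j+1)^5, since 2 ≥ (1 + 1/j)^5 for all j ≥ 30.
Combining, 2·2^(j + 1) ≥ 53(j+1)^5.
This completes the induction.
Hence the smallest such n₀ is 30.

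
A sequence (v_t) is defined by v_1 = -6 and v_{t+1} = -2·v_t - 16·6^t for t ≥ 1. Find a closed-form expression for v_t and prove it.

v_t = -3(-2)^t - 2·6^t

Computing the first terms: v_1 = -6, v_2 = -84, v_3 = -408. This suggests v_t = -3(-2)^t - 2·6^t.
Base step (t = 1): the formula gives -6 = -6 = v_1.
Suppose the result is true for t = k, so v_k = -3(-2)^k - 2·6^k.
Then v_{k+1} = -2·v_k - 16·6^k = -2·(-3(-2)^k - 2·6^k) - 16·6^k = -3(-2)^(k + 1) - 2·6^(k + 1),
which is the claimed formula at t = k+1.
Hence, by induction on t, the claim holds for every t ≥ 1.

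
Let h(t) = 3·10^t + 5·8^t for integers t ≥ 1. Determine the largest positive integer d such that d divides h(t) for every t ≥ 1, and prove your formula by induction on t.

d = 10

Computing the first values: h(1) = 70 and h(2) = 620; gcd(70, 620) = 10, so d ≤ 10.
We prove 10 | 3·10^t + 5·8^t for all t ≥ 1 by induction on t.
For the base case t = 1: h(1) = 70 = 10·(7), so 10 | h(1).
For the inductive step, assume it holds for an arbitrary j ≥ 1, i.e. 10 | h(j). Then
h(j+1) − 10·h(j) = (3·10^(j+1) + 5·8^(j+1)) − 10·(3·10^j + 5·8^j) = (5)·8^j·(8 − 10) = (-10)·8^j. Since 10 | h(j) by the inductive hypothesis, 10 | 10·h(j); and 10 | -10 since -10 = 10·-1. Therefore 10 | h(j+1).
By induction, the statement is established for all t ≥ 1.
Therefore the largest such d is 10.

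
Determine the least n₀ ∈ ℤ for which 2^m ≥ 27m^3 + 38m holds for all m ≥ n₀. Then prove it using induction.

At m = 17: 131072 < 133297, so the inequality fails and n₀ ≥ 18. We prove 2^m ≥ 27m^3 + 38m for all m ≥ 18.
For the base case m = 18: 2^m = 262144 and 27m^3 + 38m = 158148, so 262144 ≥ 158148.
For the inductive step, assume it holds for an arbitrary k ≥ 18, so 2^k ≥ 27k^3 + 38k.
Then 2^(k + 1) = 2·(2^k) ≥ 2·(27k^3 + 38k).
Also, for k ≥ 18 we have 2·(27k^3 + 38k) ≥ 27(k+1)^3 + 38(k+1), since 2·(27k^3 + 38k) − (27(k+1)^3 + 38(k+1)) = 27k^3 - 81k^2 - 43k - 65, which is nonnegative for all k ≥ 18.
Combining, 2^(k + 1) ≥ 27(k+1)^3 + 38(k+1).
By the principle of mathematical induction, the result holds for all m ≥ 18.
Hence the smallest such n₀ is 18.

n₀ = 18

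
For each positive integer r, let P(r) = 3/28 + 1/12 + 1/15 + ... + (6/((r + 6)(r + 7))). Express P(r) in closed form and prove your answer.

P(r) = 6r/(7(r + 7))

We claim P(r) = 6r/(7(r + 7)) for all r ≥ 1.
Base step (r = 1): P(1) = 3/28, and the closed form gives 3/28. They agree.
For the inductive step, assume it holds for an arbitrary k ≥ 1, so P(k) = 6k/(7(k + 7)).
Then P(k+1) = P(k) + (6/((k + 7)(k + 8))) = (6k/(7(k + 7))) + (6/((k + 7)(k + 8))).
Simplifying, P(k+1) = 6(k + 1)/(7(k + 8)) = 6(k+1)/(7((k+1) + 7)),
which is the closed form with r = k+1.
By the principle of mathematical induction, the result holds for all r ≥ 1.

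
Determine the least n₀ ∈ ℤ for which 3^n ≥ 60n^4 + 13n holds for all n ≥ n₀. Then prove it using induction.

At n = 13: 1594323 < 1713829, so the inequality fails and n₀ ≥ 14. We prove 3^n ≥ 60n^4 + 13n for all n ≥ 14.
For the base case n = 14: 3^n = 4782969 and 60n^4 + 13n = 2305142, so 4782969 ≥ 2305142.
For the inductive step, assume it holds for an arbitrary m ≥ 14, so 3^m ≥ 60m^4 + 13m.
Then 3^(m + 1) = 3·(3^m) ≥ 3·(60m^4 + 13m).
Also, for m ≥ 14 we have 3·(60m^4 + 13m) ≥ 60(m+1)^4 + 13(m+1), since 3·(60m^4 + 13m) − (60(m+1)^4 + 13(m+1)) = 120m^4 - 240m^3 - 360m^2 - 214m - 73, which is nonnegative for all m ≥ 14.
Combining, 3^(m + 1) ≥ 60(m+1)^4 + 13(m+1).
By induction, the statement is established for all n ≥ 14.
Hence the smallest such n₀ is 14.

n₀ = 14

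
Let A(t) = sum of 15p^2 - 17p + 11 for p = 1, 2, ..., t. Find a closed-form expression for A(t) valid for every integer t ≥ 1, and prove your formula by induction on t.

A(t) = t(5t^2 - t + 5)

We claim A(t) = t(5t^2 - t + 5) for all t ≥ 1.
For the base case t = 1: A(1) = 9, and the closed form gives 9. They agree.
For the inductive step, assume it holds for an arbitrary p ≥ 1, so A(p) = p(5p^2 - p + 5).
Then A(p+1) = A(p) + (15p^2 + 13p + 9) = (p(5p^2 - p + 5)) + (15p^2 + 13p + 9).
Simplifying, A(p+1) = (p + 1)(5p^2 + 9p + 9) = (p+1)(5(p+1)^2 - (p+1) + 5),
which is the closed form with t = p+1.
Hence, by induction on t, the claim holds for every t ≥ 1.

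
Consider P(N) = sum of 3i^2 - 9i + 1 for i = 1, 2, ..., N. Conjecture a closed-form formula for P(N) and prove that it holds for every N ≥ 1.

P(N) = N(N^2 - 3N - 3)

We claim P(N) = N(N^2 - 3N - 3) for all N ≥ 1.
When N = 1: P(1) = -5, and the closed form gives -5. They agree.
Inductive step: assume the claim holds for N = i, so P(i) = i(i^2 - 3i - 3).
Then P(i+1) = P(i) + (3i^2 - 3i - 5) = (i(i^2 - 3i - 3)) + (3i^2 - 3i - 5).
Simplifying, P(i+1) = (i + 1)(i^2 - i - 5) = (i+1)((i+1)^2 - 3(i+1) - 3),
which is the closed form with N = i+1.
Hence, by induction on N, the claim holds for every N ≥ 1.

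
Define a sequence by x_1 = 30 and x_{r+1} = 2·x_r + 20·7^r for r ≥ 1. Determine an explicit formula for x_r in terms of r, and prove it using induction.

Computing the first terms: x_1 = 30, x_2 = 200, x_3 = 1380. This suggests x_r = 2^r + 4·7^r.
Base step (r = 1): the formula gives 30 = 30 = x_1.
For the inductive step, assume it holds for an arbitrary i ≥ 1, so x_i = 2^i + 4·7^i.
Then x_{i+1} = 2·x_i + 20·7^i = 2·(2^i + 4·7^i) + 20·7^i = 2^(i + 1) + 4·7^(i + 1),
which is the claimed formula at r = i+1.
By the principle of mathematical induction, the result holds for all r ≥ 1.

x_r = 2^r + 4·7^r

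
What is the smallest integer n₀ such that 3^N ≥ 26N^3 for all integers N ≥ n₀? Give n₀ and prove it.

At N = 8: 6561 < 13312, so the inequality fails and n₀ ≥ 9. We prove 3^N ≥ 26N^3 for all N ≥ 9.
Base case (N = 9): 3^N = 19683 and 26N^3 = 18954, so 19683 ≥ 18954.
For the inductive step, assume it holds for an arbitrary k ≥ 9, so 3^k ≥ 26k^3.
Then 3^(k + 1) = 3·(3^k) ≥ 3·(26k^3).
Also, for k ≥ 9 we have 3·(26k^3) ≥ 26(k+1)^3, since 3 ≥ (1 + 1/k)^3 for all k ≥ 9.
Combining, 3^(k + 1) ≥ 26(k+1)^3.
This completes the induction.
Hence the smallest such n₀ is 9.

n₀ = 9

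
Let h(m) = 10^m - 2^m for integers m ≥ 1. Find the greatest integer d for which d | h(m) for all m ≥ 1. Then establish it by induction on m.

Computing the first values: h(1) = 8 and h(2) = 96; gcd(8, 96) = 8, so d ≤ 8.
We prove 8 | 10^m - 2^m for all m ≥ 1 by induction on m.
For the base case m = 1: h(1) = 8 = 8·(1), so 8 | h(1).
For the inductive step, assume it holds for an arbitrary p ≥ 1, i.e. 8 | h(p). Then
10^{p+1} − 2^{p+1} = 10·10^p − 2·2^p = 10·(10^p − 2^p) + (8)·2^p. The first term is divisible by 8 by the inductive hypothesis, and the second term (8)·2^p is divisible by 8 since 8 | 8. Hence 8 | h(p+1).
Hence, by induction on m, the claim holds for every m ≥ 1.
Therefore the largest such d is 8.

d = 8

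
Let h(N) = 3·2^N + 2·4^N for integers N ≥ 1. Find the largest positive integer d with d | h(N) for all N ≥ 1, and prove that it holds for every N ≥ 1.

d = 2

Computing the first values: h(1) = 14 and h(2) = 44; gcd(14, 44) = 2, so d ≤ 2.
We prove 2 | 3·2^N + 2·4^N for all N ≥ 1 by induction on N.
When N = 1: h(1) = 14 = 2·(7), so 2 | h(1).
For the inductive step, assume it holds for an arbitrary i ≥ 1, i.e. 2 | h(i). Then
h(i+1) − 4·h(i) = (3·2^(i+1) + 2·4^(i+1)) − 4·(3·2^i + 2·4^i) = (3)·2^i·(2 − 4) = (-6)·2^i. Since 2 | h(i) by the inductive hypothesis, 2 | 4·h(i); and 2 | -6 since -6 = 2·-3. Therefore 2 | h(i+1).
This completes the induction.
Therefore the largest such d is 2.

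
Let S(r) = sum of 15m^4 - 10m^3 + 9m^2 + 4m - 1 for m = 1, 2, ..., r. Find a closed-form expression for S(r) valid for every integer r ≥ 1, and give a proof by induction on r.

We claim S(r) = r(3r^4 + 5r^3 + 3r^2 + 4r + 2) for all r ≥ 1.
When r = 1: S(1) = 17, and the closed form gives 17. They agree.
Inductive step: suppose the statement holds for some m ≥ 1, so S(m) = m(3m^4 + 5m^3 + 3m^2 + 4m + 2).
Then S(m+1) = S(m) + (15m^4 + 50m^3 + 69m^2 + 52m + 17) = (m(3m^4 + 5m^3 + 3m^2 + 4m + 2)) + (15m^4 + 50m^3 + 69m^2 + 52m + 17).
Simplifying, S(m+1) = (m + 1)(3m^4 + 17m^3 + 36m^2 + 37m + 17) = (m+1)(3(m+1)^4 + 5(m+1)^3 + 3(m+1)^2 + 4(m+1) + 2),
which is the closed form with r = m+1.
By induction, the statement is established for all r ≥ 1.

S(r) = r(3r^4 + 5r^3 + 3r^2 + 4r + 2)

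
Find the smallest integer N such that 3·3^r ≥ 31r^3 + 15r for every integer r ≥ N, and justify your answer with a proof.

N = 8

At r = 7: 6561 < 10738, so the inequality fails and N ≥ 8. We prove 3·3^r ≥ 31r^3 + 15r for all r ≥ 8.
Base step (r = 8): 3·3^r = 19683 and 31r^3 + 15r = 15992, so 19683 ≥ 15992.
Suppose the result is true for r = p, so 3·3^p ≥ 31p^3 + 15p.
Then 3·3^(p + 1) = 3·(3·3^p) ≥ 3·(31p^3 + 15p).
Also, for p ≥ 8 we have 3·(31p^3 + 15p) ≥ 31(p+1)^3 + 15(p+1), since 3·(31p^3 + 15p) − (31(p+1)^3 + 15(p+1)) = 62p^3 - 93p^2 - 63p - 46, which is nonnegative for all p ≥ 8.
Combining, 3·3^(p + 1) ≥ 31(p+1)^3 + 15(p+1).
By the principle of mathematical induction, the result holds for all r ≥ 8.
Hence the smallest such N is 8.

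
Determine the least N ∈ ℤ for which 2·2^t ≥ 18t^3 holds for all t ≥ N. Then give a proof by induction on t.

N = 15

At t = 14: 32768 < 49392, so the inequality fails and N ≥ 15. We prove 2·2^t ≥ 18t^3 for all t ≥ 15.
When t = 15: 2·2^t = 65536 and 18t^3 = 60750, so 65536 ≥ 60750.
Inductive step: assume the claim holds for t = i, so 2·2^i ≥ 18i^3.
Then 2·2^(i + 1) = 2·(2·2^i) ≥ 2·(18i^3).
Also, for i ≥ 15 we have 2·(18i^3) ≥ 18(i+1)^3, since 2 ≥ (1 + 1/i)^3 for all i ≥ 15.
Combining, 2·2^(i + 1) ≥ 18(i+1)^3.
By induction, the statement is established for all t ≥ 15.
Hence the smallest such N is 15.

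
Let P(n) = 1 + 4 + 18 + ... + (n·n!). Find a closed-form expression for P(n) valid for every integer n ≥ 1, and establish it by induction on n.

We claim P(n) = (n + 1)n! - 1 for all n ≥ 1.
For the base case n = 1: P(1) = 1, and the closed form gives 1. They agree.
Inductive step: suppose the statement holds for some m ≥ 1, so P(m) = (m + 1)m! - 1.
Then P(m+1) = P(m) + ((m + 1)(m + 1)!) = ((m + 1)m! - 1) + ((m + 1)(m + 1)!).
Simplifying, P(m+1) = ((m+1) + 1)(m+1)! - 1,
which is the closed form with n = m+1.
By the principle of mathematical induction, the result holds for all n ≥ 1.

P(n) = (n + 1)n! - 1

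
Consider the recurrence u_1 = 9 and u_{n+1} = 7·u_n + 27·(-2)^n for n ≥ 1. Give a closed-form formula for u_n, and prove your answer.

Computing the first terms: u_1 = 9, u_2 = 9, u_3 = 171. This suggests u_n = -3(-2)^n + 3·7^(n - 1).
When n = 1: the formula gives 9 = 9 = u_1.
For the inductive step, assume it holds for an arbitrary j ≥ 1, so u_j = -3(-2)^j + 3·7^(j - 1).
Then u_{j+1} = 7·u_j + 27·(-2)^j = 7·(-3(-2)^j + 3·7^(j - 1)) + 27·(-2)^j = -3(-2)^(j + 1) + 3·7^j = -3(-2)^(j+1) + 3·7^((j+1) - 1),
which is the claimed formula at n = j+1.
Hence, by induction on n, the claim holds for every n ≥ 1.

u_n = -3(-2)^n + 3·7^(n - 1)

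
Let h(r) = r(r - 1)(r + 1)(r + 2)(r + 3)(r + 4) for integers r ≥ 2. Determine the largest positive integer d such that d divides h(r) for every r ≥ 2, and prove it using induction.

d = 720

Computing the first values: h(2) = 720 and h(3) = 5040; gcd(720, 5040) = 720, so d ≤ 720.
We prove 720 | r(r - 1)(r + 1)(r + 2)(r + 3)(r + 4) for all r ≥ 2 by induction on r.
For the base case r = 2: h(2) = 720 = 720·(1), so 720 | h(2).
Inductive step: assume the claim holds for r = p, i.e. 720 | h(p). Then
h(p+1) − h(p) = p·(p+1)·(p+2)·(p+3)·(p+4)·(p+5) − (p-1)·p·(p+1)·(p+2)·(p+3)·(p+4) = p·(p+1)·(p+2)·(p+3)·(p+4)·[(p+5) − (p-1)] = 6·p·(p+1)·(p+2)·(p+3)·(p+4). The product of 5 consecutive integers is divisible by (5)! = 120, so h(p+1) − h(p) is divisible by 6·120 = 720. By the inductive hypothesis 720 | h(p), hence 720 | h(p+1).
By the principle of mathematical induction, the result holds for all r ≥ 2.
Therefore the largest such d is 720.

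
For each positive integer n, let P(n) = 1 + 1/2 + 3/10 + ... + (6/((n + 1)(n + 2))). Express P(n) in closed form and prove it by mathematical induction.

We claim P(n) = 3n/(n + 2) for all n ≥ 1.
When n = 1: P(1) = 1, and the closed form gives 1. They agree.
Inductive step: suppose the statement holds for some j ≥ 1, so P(j) = 3j/(j + 2).
Then P(j+1) = P(j) + (6/((j + 2)(j + 3))) = (3j/(j + 2)) + (6/((j + 2)(j + 3))).
Simplifying, P(j+1) = 3(j + 1)/(j + 3) = 3(j+1)/((j+1) + 2),
which is the closed form with n = j+1.
Hence, by induction on n, the claim holds for every n ≥ 1.

P(n) = 3n/(n + 2)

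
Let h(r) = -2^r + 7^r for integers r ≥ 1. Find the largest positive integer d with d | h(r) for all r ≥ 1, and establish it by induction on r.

Computing the first values: h(1) = 5 and h(2) = 45; gcd(5, 45) = 5, so d ≤ 5.
We prove 5 | -2^r + 7^r for all r ≥ 1 by induction on r.
Base step (r = 1): h(1) = 5 = 5·(1), so 5 | h(1).
Inductive step: assume the claim holds for r = i, i.e. 5 | h(i). Then
7^{i+1} − 2^{i+1} = 7·7^i − 2·2^i = 7·(7^i − 2^i) + (5)·2^i. The first term is divisible by 5 by the inductive hypothesis, and the second term (5)·2^i is divisible by 5 since 5 | 5. Hence 5 | h(i+1).
This completes the induction.
Therefore the largest such d is 5.

d = 5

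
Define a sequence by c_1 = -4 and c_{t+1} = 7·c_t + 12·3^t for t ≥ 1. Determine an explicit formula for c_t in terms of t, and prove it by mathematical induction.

c_t = -3^(t + 1) + 5·7^(t - 1)

Computing the first terms: c_1 = -4, c_2 = 8, c_3 = 164. This suggests c_t = -3^(t + 1) + 5·7^(t - 1).
When t = 1: the formula gives -4 = -4 = c_1.
Inductive step: assume the claim holds for t = i, so c_i = -3^(i + 1) + 5·7^(i - 1).
Then c_{i+1} = 7·c_i + 12·3^i = 7·(-3^(i + 1) + 5·7^(i - 1)) + 12·3^i = -3^(i + 2) + 5·7^i = -3^((i+1) + 1) + 5·7^((i+1) - 1),
which is the claimed formula at t = i+1.
By induction, the statement is established for all t ≥ 1.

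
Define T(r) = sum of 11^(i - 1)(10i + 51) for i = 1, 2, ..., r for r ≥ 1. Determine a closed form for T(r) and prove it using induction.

T(r) = 11^r(r + 5) - 5

We claim T(r) = 11^r(r + 5) - 5 for all r ≥ 1.
For the base case r = 1: T(1) = 61, and the closed form gives 61. They agree.
Inductive step: suppose the statement holds for some i ≥ 1, so T(i) = 11^i(i + 5) - 5.
Then T(i+1) = T(i) + (11^i(10i + 61)) = (11^i(i + 5) - 5) + (11^i(10i + 61)).
Simplifying, T(i+1) = 11·11^i·i + 66·11^i - 5 = 11^(i+1)((i+1) + 5) - 5,
which is the closed form with r = i+1.
Hence, by induction on r, the claim holds for every r ≥ 1.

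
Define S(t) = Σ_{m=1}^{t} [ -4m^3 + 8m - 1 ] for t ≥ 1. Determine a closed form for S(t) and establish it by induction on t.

S(t) = -t(t^3 + 2t^2 - 3t - 3)

We claim S(t) = -t(t^3 + 2t^2 - 3t - 3) for all t ≥ 1.
Base step (t = 1): S(1) = 3, and the closed form gives 3. They agree.
Inductive step: assume the claim holds for t = m, so S(m) = m(-m^3 - 2m^2 + 3m + 3).
Then S(m+1) = S(m) + (8m - 4(m + 1)^3 + 7) = (m(-m^3 - 2m^2 + 3m + 3)) + (8m - 4(m + 1)^3 + 7).
Simplifying, S(m+1) = -(m + 1)(m^3 + 5m^2 + 4m - 3) = -(m+1)((m+1)^3 + 2(m+1)^2 - 3(m+1) - 3),
which is the closed form with t = m+1.
This completes the induction.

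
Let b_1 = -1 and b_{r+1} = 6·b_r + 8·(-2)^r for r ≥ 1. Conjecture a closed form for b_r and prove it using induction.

b_r = -(-2)^r - 3·6^(r - 1)

Computing the first terms: b_1 = -1, b_2 = -22, b_3 = -100. This suggests b_r = -(-2)^r - 3·6^(r - 1).
For the base case r = 1: the formula gives -1 = -1 = b_1.
Inductive step: assume the claim holds for r = k, so b_k = -(-2)^k - 3·6^(k - 1).
Then b_{k+1} = 6·b_k + 8·(-2)^k = 6·(-(-2)^k - 3·6^(k - 1)) + 8·(-2)^k = -(-2)^(k + 1) - 3·6^k = -(-2)^(k+1) - 3·6^((k+1) - 1),
which is the claimed formula at r = k+1.
Hence, by induction on r, the claim holds for every r ≥ 1.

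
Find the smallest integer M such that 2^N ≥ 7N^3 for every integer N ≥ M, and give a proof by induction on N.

M = 15

At N = 14: 16384 < 19208, so the inequality fails and M ≥ 15. We prove 2^N ≥ 7N^3 for all N ≥ 15.
When N = 15: 2^N = 32768 and 7N^3 = 23625, so 32768 ≥ 23625.
For the inductive step, assume it holds for an arbitrary m ≥ 15, so 2^m ≥ 7m^3.
Then 2^(m + 1) = 2·(2^m) ≥ 2·(7m^3).
Also, for m ≥ 15 we have 2·(7m^3) ≥ 7(m+1)^3, since 2 ≥ (1 + 1/m)^3 for all m ≥ 15.
Combining, 2^(m + 1) ≥ 7(m+1)^3.
Hence, by induction on N, the claim holds for every N ≥ 15.
Hence the smallest such M is 15.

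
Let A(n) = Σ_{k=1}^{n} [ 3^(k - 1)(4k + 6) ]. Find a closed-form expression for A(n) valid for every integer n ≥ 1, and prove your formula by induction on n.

We claim A(n) = 2·3^n(n + 1) - 2 for all n ≥ 1.
Base case (n = 1): A(1) = 10, and the closed form gives 10. They agree.
For the inductive step, assume it holds for an arbitrary k ≥ 1, so A(k) = 2·3^k(k + 1) - 2.
Then A(k+1) = A(k) + (3^k(4k + 10)) = (2·3^k(k + 1) - 2) + (3^k(4k + 10)).
Simplifying, A(k+1) = 6·3^k·k + 12·3^k - 2 = 2·3^(k+1)((k+1) + 1) - 2,
which is the closed form with n = k+1.
By induction, the statement is established for all n ≥ 1.

A(n) = 2·3^n(n + 1) - 2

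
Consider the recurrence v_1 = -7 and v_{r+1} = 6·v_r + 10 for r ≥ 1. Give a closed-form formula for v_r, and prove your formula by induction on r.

Computing the first terms: v_1 = -7, v_2 = -32, v_3 = -182. This suggests v_r = -5·6^(r - 1) - 2.
Base case (r = 1): the formula gives -7 = -7 = v_1.
For the inductive step, assume it holds for an arbitrary j ≥ 1, so v_j = -5·6^(j - 1) - 2.
Then v_{j+1} = 6·v_j + 10 = 6·(-5·6^(j - 1) - 2) + 10 = -5·6^j - 2 = -5·6^((j+1) - 1) - 2,
which is the claimed formula at r = j+1.
This completes the induction.

v_r = -5·6^(r - 1) - 2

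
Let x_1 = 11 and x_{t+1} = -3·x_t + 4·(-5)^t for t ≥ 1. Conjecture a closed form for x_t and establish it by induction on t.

Computing the first terms: x_1 = 11, x_2 = -53, x_3 = 259. This suggests x_t = (-3)^(t - 1) - 2(-5)^t.
For the base case t = 1: the formula gives 11 = 11 = x_1.
Inductive step: assume the claim holds for t = p, so x_p = (-3)^(p - 1) - 2(-5)^p.
Then x_{p+1} = -3·x_p + 4·(-5)^p = -3·((-3)^(p - 1) - 2(-5)^p) + 4·(-5)^p = (-3)^p - 2(-5)^(p + 1) = (-3)^((p+1) - 1) - 2(-5)^(p+1),
which is the claimed formula at t = p+1.
This completes the induction.

x_t = (-3)^(t - 1) - 2(-5)^t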